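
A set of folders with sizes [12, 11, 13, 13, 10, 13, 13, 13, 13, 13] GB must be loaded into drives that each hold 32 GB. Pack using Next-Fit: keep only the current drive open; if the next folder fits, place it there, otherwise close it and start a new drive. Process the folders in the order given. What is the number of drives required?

5 drives

drive 1: place 12 GB, 20 GB left
drive 1: place 11 GB, 9 GB left
drive 2: place 13 GB, 19 GB left
drive 2: place 13 GB, 6 GB left
drive 3: place 10 GB, 22 GB left
drive 3: place 13 GB, 9 GB left
drive 4: place 13 GB, 19 GB left
drive 4: place 13 GB, 6 GB left
drive 5: place 13 GB, 19 GB left
drive 5: place 13 GB, 6 GB left
Final drives: [12,11] [13,13] [10,13] [13,13] [13,13].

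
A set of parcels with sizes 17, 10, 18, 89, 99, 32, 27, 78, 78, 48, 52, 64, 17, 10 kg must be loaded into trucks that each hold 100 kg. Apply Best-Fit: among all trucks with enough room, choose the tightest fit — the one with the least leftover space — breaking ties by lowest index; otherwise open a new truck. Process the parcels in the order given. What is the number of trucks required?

17 kg → truck 1 (remaining 83 kg)
10 kg → truck 1 (remaining 73 kg)
18 kg → truck 1 (remaining 55 kg)
89 kg → truck 2 (remaining 11 kg)
99 kg → truck 3 (remaining 1 kg)
32 kg → truck 1 (remaining 23 kg)
27 kg → truck 4 (remaining 73 kg)
78 kg → truck 5 (remaining 22 kg)
78 kg → truck 6 (remaining 22 kg)
48 kg → truck 4 (remaining 25 kg)
52 kg → truck 7 (remaining 48 kg)
64 kg → truck 8 (remaining 36 kg)
17 kg → truck 5 (remaining 5 kg)
10 kg → truck 2 (remaining 1 kg)

8 trucks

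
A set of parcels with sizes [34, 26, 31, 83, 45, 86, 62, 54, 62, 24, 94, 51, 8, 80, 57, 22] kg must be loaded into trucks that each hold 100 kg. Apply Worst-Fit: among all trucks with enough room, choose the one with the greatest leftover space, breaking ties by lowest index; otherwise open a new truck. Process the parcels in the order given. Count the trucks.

34 kg → truck 1 (remaining 66 kg)
26 kg → truck 1 (remaining 40 kg)
31 kg → truck 1 (remaining 9 kg)
83 kg → truck 2 (remaining 17 kg)
45 kg → truck 3 (remaining 55 kg)
86 kg → truck 4 (remaining 14 kg)
62 kg → truck 5 (remaining 38 kg)
54 kg → truck 3 (remaining 1 kg)
62 kg → truck 6 (remaining 38 kg)
24 kg → truck 5 (remaining 14 kg)
94 kg → truck 7 (remaining 6 kg)
51 kg → truck 8 (remaining 49 kg)
8 kg → truck 8 (remaining 41 kg)
80 kg → truck 9 (remaining 20 kg)
57 kg → truck 10 (remaining 43 kg)
22 kg → truck 10 (remaining 21 kg)

10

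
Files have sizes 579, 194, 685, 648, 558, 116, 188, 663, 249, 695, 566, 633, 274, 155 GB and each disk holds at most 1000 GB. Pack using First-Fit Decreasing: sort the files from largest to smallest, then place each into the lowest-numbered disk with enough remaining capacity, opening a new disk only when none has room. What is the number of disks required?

8

Sorted descending: 695, 685, 663, 648, 633, 579, 566, 558, 274, 249, 194, 188, 155, 116.
disk 1: place 695 GB, 305 GB left
disk 2: place 685 GB, 315 GB left
disk 3: place 663 GB, 337 GB left
disk 4: place 648 GB, 352 GB left
disk 5: place 633 GB, 367 GB left
disk 6: place 579 GB, 421 GB left
disk 7: place 566 GB, 434 GB left
disk 8: place 558 GB, 442 GB left
disk 1: place 274 GB, 31 GB left
disk 2: place 249 GB, 66 GB left
disk 3: place 194 GB, 143 GB left
disk 4: place 188 GB, 164 GB left
disk 4: place 155 GB, 9 GB left
disk 3: place 116 GB, 27 GB left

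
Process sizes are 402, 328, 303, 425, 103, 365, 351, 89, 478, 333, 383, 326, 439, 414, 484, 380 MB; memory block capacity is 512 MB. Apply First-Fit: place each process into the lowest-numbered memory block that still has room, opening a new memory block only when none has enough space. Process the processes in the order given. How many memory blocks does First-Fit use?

14

Put 402 MB in memory block 1; 110 MB remain.
Put 328 MB in memory block 2; 184 MB remain.
Put 303 MB in memory block 3; 209 MB remain.
Put 425 MB in memory block 4; 87 MB remain.
Put 103 MB in memory block 1; 7 MB remain.
Put 365 MB in memory block 5; 147 MB remain.
Put 351 MB in memory block 6; 161 MB remain.
Put 89 MB in memory block 2; 95 MB remain.
Put 478 MB in memory block 7; 34 MB remain.
Put 333 MB in memory block 8; 179 MB remain.
Put 383 MB in memory block 9; 129 MB remain.
Put 326 MB in memory block 10; 186 MB remain.
Put 439 MB in memory block 11; 73 MB remain.
Put 414 MB in memory block 12; 98 MB remain.
Put 484 MB in memory block 13; 28 MB remain.
Put 380 MB in memory block 14; 132 MB remain.
Final memory blocks: [402,103] [328,89] [303] [425] [365] [351] [478] [333] [383] [326] [439] [414] [484] [380].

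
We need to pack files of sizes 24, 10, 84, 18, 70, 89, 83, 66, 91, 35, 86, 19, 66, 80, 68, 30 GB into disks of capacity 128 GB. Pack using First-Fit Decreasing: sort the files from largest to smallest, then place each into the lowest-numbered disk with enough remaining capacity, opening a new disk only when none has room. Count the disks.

Sorted descending: 91, 89, 86, 84, 83, 80, 70, 68, 66, 66, 35, 30, 24, 19, 18, 10.
91 GB → disk 1 (remaining 37 GB)
89 GB → disk 2 (remaining 39 GB)
86 GB → disk 3 (remaining 42 GB)
84 GB → disk 4 (remaining 44 GB)
83 GB → disk 5 (remaining 45 GB)
80 GB → disk 6 (remaining 48 GB)
70 GB → disk 7 (remaining 58 GB)
68 GB → disk 8 (remaining 60 GB)
66 GB → disk 9 (remaining 62 GB)
66 GB → disk 10 (remaining 62 GB)
35 GB → disk 1 (remaining 2 GB)
30 GB → disk 2 (remaining 9 GB)
24 GB → disk 3 (remaining 18 GB)
19 GB → disk 4 (remaining 25 GB)
18 GB → disk 3 (remaining 0 GB)
10 GB → disk 4 (remaining 15 GB)

10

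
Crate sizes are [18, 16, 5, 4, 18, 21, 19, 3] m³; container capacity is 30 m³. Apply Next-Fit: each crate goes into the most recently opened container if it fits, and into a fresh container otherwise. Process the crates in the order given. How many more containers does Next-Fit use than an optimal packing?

0

Next-Fit: [18] [16,5,4] [18] [21] [19,3] → 5 containers.
5 crates exceed 15 m³ (half the capacity), and no two of those can share a container, so at least 5 containers are needed.
So 5 is already optimal.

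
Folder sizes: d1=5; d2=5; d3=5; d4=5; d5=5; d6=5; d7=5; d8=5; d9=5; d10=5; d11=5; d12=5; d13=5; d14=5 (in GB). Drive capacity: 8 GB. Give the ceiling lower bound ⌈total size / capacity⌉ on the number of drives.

Total size = 5 + 5 + 5 + 5 + 5 + 5 + 5 + 5 + 5 + 5 + 5 + 5 + 5 + 5 = 70 GB.
⌈70 / 8⌉ = 9.

9 drives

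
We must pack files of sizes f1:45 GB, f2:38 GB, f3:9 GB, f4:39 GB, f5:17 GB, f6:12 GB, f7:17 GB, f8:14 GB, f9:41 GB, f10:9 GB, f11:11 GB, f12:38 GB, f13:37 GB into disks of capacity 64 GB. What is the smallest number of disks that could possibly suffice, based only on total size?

6

Total size = 45 + 38 + 9 + 39 + 17 + 12 + 17 + 14 + 41 + 9 + 11 + 38 + 37 = 327 GB.
⌈327 / 64⌉ = 6.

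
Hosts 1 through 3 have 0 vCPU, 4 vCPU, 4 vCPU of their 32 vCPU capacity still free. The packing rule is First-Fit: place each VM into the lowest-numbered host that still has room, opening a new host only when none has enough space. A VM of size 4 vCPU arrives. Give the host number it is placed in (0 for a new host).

2

Hosts with room: host 2 (4 vCPU), host 3 (4 vCPU).
The first with room is host 2.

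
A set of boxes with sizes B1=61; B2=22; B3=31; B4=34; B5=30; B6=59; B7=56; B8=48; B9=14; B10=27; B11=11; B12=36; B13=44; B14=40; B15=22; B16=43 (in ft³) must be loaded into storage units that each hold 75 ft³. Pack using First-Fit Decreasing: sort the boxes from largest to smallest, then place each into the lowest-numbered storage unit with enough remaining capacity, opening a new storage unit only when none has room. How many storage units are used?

Sorted descending: 61, 59, 56, 48, 44, 43, 40, 36, 34, 31, 30, 27, 22, 22, 14, 11.
61 ft³ → storage unit 1 (remaining 14 ft³)
59 ft³ → storage unit 2 (remaining 16 ft³)
56 ft³ → storage unit 3 (remaining 19 ft³)
48 ft³ → storage unit 4 (remaining 27 ft³)
44 ft³ → storage unit 5 (remaining 31 ft³)
43 ft³ → storage unit 6 (remaining 32 ft³)
40 ft³ → storage unit 7 (remaining 35 ft³)
36 ft³ → storage unit 8 (remaining 39 ft³)
34 ft³ → storage unit 7 (remaining 1 ft³)
31 ft³ → storage unit 5 (remaining 0 ft³)
30 ft³ → storage unit 6 (remaining 2 ft³)
27 ft³ → storage unit 4 (remaining 0 ft³)
22 ft³ → storage unit 8 (remaining 17 ft³)
22 ft³ → storage unit 9 (remaining 53 ft³)
14 ft³ → storage unit 1 (remaining 0 ft³)
11 ft³ → storage unit 2 (remaining 5 ft³)
Final storage units: [61,14] [59,11] [56] [48,27] [44,31] [43,30] [40,34] [36,22] [22].

9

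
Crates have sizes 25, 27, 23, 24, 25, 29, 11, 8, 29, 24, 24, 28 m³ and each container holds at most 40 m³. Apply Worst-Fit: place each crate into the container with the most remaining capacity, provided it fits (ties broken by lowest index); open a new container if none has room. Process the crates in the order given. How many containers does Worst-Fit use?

container 1: place 25 m³, 15 m³ left
container 2: place 27 m³, 13 m³ left
container 3: place 23 m³, 17 m³ left
container 4: place 24 m³, 16 m³ left
container 5: place 25 m³, 15 m³ left
container 6: place 29 m³, 11 m³ left
container 3: place 11 m³, 6 m³ left
container 4: place 8 m³, 8 m³ left
container 7: place 29 m³, 11 m³ left
container 8: place 24 m³, 16 m³ left
container 9: place 24 m³, 16 m³ left
container 10: place 28 m³, 12 m³ left
Final containers: [25] [27] [23,11] [24,8] [25] [29] [29] [24] [24] [28].

10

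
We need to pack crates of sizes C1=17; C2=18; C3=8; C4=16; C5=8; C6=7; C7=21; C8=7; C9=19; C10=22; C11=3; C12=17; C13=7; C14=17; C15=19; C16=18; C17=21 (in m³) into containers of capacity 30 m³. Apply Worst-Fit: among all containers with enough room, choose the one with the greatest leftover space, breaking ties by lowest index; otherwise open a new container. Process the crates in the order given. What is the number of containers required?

container 1: place C1 (17 m³), 13 m³ left
container 2: place C2 (18 m³), 12 m³ left
container 1: place C3 (8 m³), 5 m³ left
container 3: place C4 (16 m³), 14 m³ left
container 3: place C5 (8 m³), 6 m³ left
container 2: place C6 (7 m³), 5 m³ left
container 4: place C7 (21 m³), 9 m³ left
container 4: place C8 (7 m³), 2 m³ left
container 5: place C9 (19 m³), 11 m³ left
container 6: place C10 (22 m³), 8 m³ left
container 5: place C11 (3 m³), 8 m³ left
container 7: place C12 (17 m³), 13 m³ left
container 7: place C13 (7 m³), 6 m³ left
container 8: place C14 (17 m³), 13 m³ left
container 9: place C15 (19 m³), 11 m³ left
container 10: place C16 (18 m³), 12 m³ left
container 11: place C17 (21 m³), 9 m³ left
Final containers: [17,8] [18,7] [16,8] [21,7] [19,3] [22] [17,7] [17] [19] [18] [21].

11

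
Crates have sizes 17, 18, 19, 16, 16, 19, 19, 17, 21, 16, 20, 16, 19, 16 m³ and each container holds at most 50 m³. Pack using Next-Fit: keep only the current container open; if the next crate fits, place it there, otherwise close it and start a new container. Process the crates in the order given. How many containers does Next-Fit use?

7

17 m³ → container 1 (remaining 33 m³)
18 m³ → container 1 (remaining 15 m³)
19 m³ → container 2 (remaining 31 m³)
16 m³ → container 2 (remaining 15 m³)
16 m³ → container 3 (remaining 34 m³)
19 m³ → container 3 (remaining 15 m³)
19 m³ → container 4 (remaining 31 m³)
17 m³ → container 4 (remaining 14 m³)
21 m³ → container 5 (remaining 29 m³)
16 m³ → container 5 (remaining 13 m³)
20 m³ → container 6 (remaining 30 m³)
16 m³ → container 6 (remaining 14 m³)
19 m³ → container 7 (remaining 31 m³)
16 m³ → container 7 (remaining 15 m³)
Final containers: [17,18] [19,16] [16,19] [19,17] [21,16] [20,16] [19,16].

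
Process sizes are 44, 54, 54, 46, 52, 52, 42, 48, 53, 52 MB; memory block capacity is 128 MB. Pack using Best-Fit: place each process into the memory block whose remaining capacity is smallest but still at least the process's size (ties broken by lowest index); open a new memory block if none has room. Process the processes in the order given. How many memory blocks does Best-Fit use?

44 MB → memory block 1 (remaining 84 MB)
54 MB → memory block 1 (remaining 30 MB)
54 MB → memory block 2 (remaining 74 MB)
46 MB → memory block 2 (remaining 28 MB)
52 MB → memory block 3 (remaining 76 MB)
52 MB → memory block 3 (remaining 24 MB)
42 MB → memory block 4 (remaining 86 MB)
48 MB → memory block 4 (remaining 38 MB)
53 MB → memory block 5 (remaining 75 MB)
52 MB → memory block 5 (remaining 23 MB)
Final memory blocks: [44,54] [54,46] [52,52] [42,48] [53,52].

5 memory blocks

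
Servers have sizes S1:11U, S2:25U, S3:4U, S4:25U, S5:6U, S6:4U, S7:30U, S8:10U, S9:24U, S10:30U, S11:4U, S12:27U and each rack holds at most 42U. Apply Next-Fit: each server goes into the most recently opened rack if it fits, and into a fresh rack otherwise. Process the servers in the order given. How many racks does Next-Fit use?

S1 (11U) → rack 1 (remaining 31U)
S2 (25U) → rack 1 (remaining 6U)
S3 (4U) → rack 1 (remaining 2U)
S4 (25U) → rack 2 (remaining 17U)
S5 (6U) → rack 2 (remaining 11U)
S6 (4U) → rack 2 (remaining 7U)
S7 (30U) → rack 3 (remaining 12U)
S8 (10U) → rack 3 (remaining 2U)
S9 (24U) → rack 4 (remaining 18U)
S10 (30U) → rack 5 (remaining 12U)
S11 (4U) → rack 5 (remaining 8U)
S12 (27U) → rack 6 (remaining 15U)
Final racks: [11,25,4] [25,6,4] [30,10] [24] [30,4] [27].

6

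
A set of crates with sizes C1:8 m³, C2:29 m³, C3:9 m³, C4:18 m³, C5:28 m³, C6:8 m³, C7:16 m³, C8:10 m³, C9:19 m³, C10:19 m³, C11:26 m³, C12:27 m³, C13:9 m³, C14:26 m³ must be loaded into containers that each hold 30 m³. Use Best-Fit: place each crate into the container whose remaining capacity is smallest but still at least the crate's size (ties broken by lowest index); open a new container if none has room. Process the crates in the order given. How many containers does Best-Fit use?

container 1: place C1 (8 m³), 22 m³ left
container 2: place C2 (29 m³), 1 m³ left
container 1: place C3 (9 m³), 13 m³ left
container 3: place C4 (18 m³), 12 m³ left
container 4: place C5 (28 m³), 2 m³ left
container 3: place C6 (8 m³), 4 m³ left
container 5: place C7 (16 m³), 14 m³ left
container 1: place C8 (10 m³), 3 m³ left
container 6: place C9 (19 m³), 11 m³ left
container 7: place C10 (19 m³), 11 m³ left
container 8: place C11 (26 m³), 4 m³ left
container 9: place C12 (27 m³), 3 m³ left
container 6: place C13 (9 m³), 2 m³ left
container 10: place C14 (26 m³), 4 m³ left

10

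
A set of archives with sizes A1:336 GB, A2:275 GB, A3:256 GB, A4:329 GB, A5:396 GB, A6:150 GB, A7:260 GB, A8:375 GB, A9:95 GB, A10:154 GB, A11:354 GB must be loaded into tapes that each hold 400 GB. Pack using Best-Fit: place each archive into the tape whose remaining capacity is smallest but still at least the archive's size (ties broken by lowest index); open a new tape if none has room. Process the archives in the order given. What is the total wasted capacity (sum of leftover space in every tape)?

A1 (336 GB) → tape 1 (remaining 64 GB)
A2 (275 GB) → tape 2 (remaining 125 GB)
A3 (256 GB) → tape 3 (remaining 144 GB)
A4 (329 GB) → tape 4 (remaining 71 GB)
A5 (396 GB) → tape 5 (remaining 4 GB)
A6 (150 GB) → tape 6 (remaining 250 GB)
A7 (260 GB) → tape 7 (remaining 140 GB)
A8 (375 GB) → tape 8 (remaining 25 GB)
A9 (95 GB) → tape 2 (remaining 30 GB)
A10 (154 GB) → tape 6 (remaining 96 GB)
A11 (354 GB) → tape 9 (remaining 46 GB)
9 tapes × 400 GB = 3600 GB; used 2980 GB; unused 620 GB.

620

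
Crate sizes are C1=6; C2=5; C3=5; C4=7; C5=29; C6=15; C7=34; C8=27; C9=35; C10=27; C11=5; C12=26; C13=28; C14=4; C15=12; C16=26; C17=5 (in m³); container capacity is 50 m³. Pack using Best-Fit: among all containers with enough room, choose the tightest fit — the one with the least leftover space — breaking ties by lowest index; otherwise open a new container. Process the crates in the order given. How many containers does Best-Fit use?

container 1: place C1 (6 m³), 44 m³ left
container 1: place C2 (5 m³), 39 m³ left
container 1: place C3 (5 m³), 34 m³ left
container 1: place C4 (7 m³), 27 m³ left
container 2: place C5 (29 m³), 21 m³ left
container 2: place C6 (15 m³), 6 m³ left
container 3: place C7 (34 m³), 16 m³ left
container 1: place C8 (27 m³), 0 m³ left
container 4: place C9 (35 m³), 15 m³ left
container 5: place C10 (27 m³), 23 m³ left
container 2: place C11 (5 m³), 1 m³ left
container 6: place C12 (26 m³), 24 m³ left
container 7: place C13 (28 m³), 22 m³ left
container 4: place C14 (4 m³), 11 m³ left
container 3: place C15 (12 m³), 4 m³ left
container 8: place C16 (26 m³), 24 m³ left
container 4: place C17 (5 m³), 6 m³ left
Final containers: [6,5,5,7,27] [29,15,5] [34,12] [35,4,5] [27] [26] [28] [26].

8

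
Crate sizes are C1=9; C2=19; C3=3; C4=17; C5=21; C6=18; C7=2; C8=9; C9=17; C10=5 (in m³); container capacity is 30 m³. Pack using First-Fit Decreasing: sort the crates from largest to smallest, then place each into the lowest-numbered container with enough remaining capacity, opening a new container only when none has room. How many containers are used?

Sorted descending: 21, 19, 18, 17, 17, 9, 9, 5, 3, 2.
21 m³ → container 1 (remaining 9 m³)
19 m³ → container 2 (remaining 11 m³)
18 m³ → container 3 (remaining 12 m³)
17 m³ → container 4 (remaining 13 m³)
17 m³ → container 5 (remaining 13 m³)
9 m³ → container 1 (remaining 0 m³)
9 m³ → container 2 (remaining 2 m³)
5 m³ → container 3 (remaining 7 m³)
3 m³ → container 3 (remaining 4 m³)
2 m³ → container 2 (remaining 0 m³)

5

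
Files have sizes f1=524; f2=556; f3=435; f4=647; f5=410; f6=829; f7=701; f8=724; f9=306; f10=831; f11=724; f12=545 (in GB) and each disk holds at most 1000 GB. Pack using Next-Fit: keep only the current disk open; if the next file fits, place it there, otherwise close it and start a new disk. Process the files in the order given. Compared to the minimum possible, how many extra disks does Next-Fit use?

2

Next-Fit: [524] [556,435] [647] [410] [829] [701] [724] [306] [831] [724] [545] → 11 disks.
9 files exceed 500 GB (half the capacity), and no two of those can share a disk, so at least 9 disks are needed.
An optimal packing achieves that bound: [831] [829] [724] [724] [701] [647,306] [556,435] [545,410] [524] → 9 disks.
Excess: 11 − 9 = 2.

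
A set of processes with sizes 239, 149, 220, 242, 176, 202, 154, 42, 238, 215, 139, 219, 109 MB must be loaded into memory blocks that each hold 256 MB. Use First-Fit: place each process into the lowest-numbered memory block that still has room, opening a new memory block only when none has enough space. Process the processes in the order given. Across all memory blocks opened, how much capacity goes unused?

memory block 1: place 239 MB, 17 MB left
memory block 2: place 149 MB, 107 MB left
memory block 3: place 220 MB, 36 MB left
memory block 4: place 242 MB, 14 MB left
memory block 5: place 176 MB, 80 MB left
memory block 6: place 202 MB, 54 MB left
memory block 7: place 154 MB, 102 MB left
memory block 2: place 42 MB, 65 MB left
memory block 8: place 238 MB, 18 MB left
memory block 9: place 215 MB, 41 MB left
memory block 10: place 139 MB, 117 MB left
memory block 11: place 219 MB, 37 MB left
memory block 10: place 109 MB, 8 MB left
11 memory blocks × 256 MB = 2816 MB; used 2344 MB; unused 472 MB.

472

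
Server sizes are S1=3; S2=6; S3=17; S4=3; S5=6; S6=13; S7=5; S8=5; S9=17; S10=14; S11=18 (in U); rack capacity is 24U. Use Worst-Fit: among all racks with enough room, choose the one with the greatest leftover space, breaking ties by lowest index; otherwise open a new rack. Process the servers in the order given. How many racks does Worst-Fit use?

rack 1: place S1 (3U), 21U left
rack 1: place S2 (6U), 15U left
rack 2: place S3 (17U), 7U left
rack 1: place S4 (3U), 12U left
rack 1: place S5 (6U), 6U left
rack 3: place S6 (13U), 11U left
rack 3: place S7 (5U), 6U left
rack 2: place S8 (5U), 2U left
rack 4: place S9 (17U), 7U left
rack 5: place S10 (14U), 10U left
rack 6: place S11 (18U), 6U left
Final racks: [3,6,3,6] [17,5] [13,5] [17] [14] [18].

6 racks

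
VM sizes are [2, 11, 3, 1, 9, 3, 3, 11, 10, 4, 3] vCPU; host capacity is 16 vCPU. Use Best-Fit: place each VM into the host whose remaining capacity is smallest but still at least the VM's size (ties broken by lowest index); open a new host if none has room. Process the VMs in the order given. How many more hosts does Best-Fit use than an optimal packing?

0

Best-Fit: [2,11,3] [1,9,3,3] [11,4] [10,3] → 4 hosts.
Total size 60 vCPU; any packing needs at least ⌈60/16⌉ = 4 hosts.
So 4 is already optimal.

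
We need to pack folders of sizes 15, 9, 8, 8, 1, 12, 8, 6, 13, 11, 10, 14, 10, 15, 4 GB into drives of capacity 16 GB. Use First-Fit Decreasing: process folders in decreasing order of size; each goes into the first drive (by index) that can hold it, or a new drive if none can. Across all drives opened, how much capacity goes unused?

32

Sorted descending: 15, 15, 14, 13, 12, 11, 10, 10, 9, 8, 8, 8, 6, 4, 1.
drive 1: place 15 GB, 1 GB left
drive 2: place 15 GB, 1 GB left
drive 3: place 14 GB, 2 GB left
drive 4: place 13 GB, 3 GB left
drive 5: place 12 GB, 4 GB left
drive 6: place 11 GB, 5 GB left
drive 7: place 10 GB, 6 GB left
drive 8: place 10 GB, 6 GB left
drive 9: place 9 GB, 7 GB left
drive 10: place 8 GB, 8 GB left
drive 10: place 8 GB, 0 GB left
drive 11: place 8 GB, 8 GB left
drive 7: place 6 GB, 0 GB left
drive 5: place 4 GB, 0 GB left
drive 1: place 1 GB, 0 GB left
11 drives × 16 GB = 176 GB; used 144 GB; unused 32 GB.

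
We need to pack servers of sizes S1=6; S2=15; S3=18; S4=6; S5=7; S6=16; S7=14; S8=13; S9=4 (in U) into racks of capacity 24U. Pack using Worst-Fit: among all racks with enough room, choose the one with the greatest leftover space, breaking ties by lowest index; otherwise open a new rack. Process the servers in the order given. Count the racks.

rack 1: place S1 (6U), 18U left
rack 1: place S2 (15U), 3U left
rack 2: place S3 (18U), 6U left
rack 2: place S4 (6U), 0U left
rack 3: place S5 (7U), 17U left
rack 3: place S6 (16U), 1U left
rack 4: place S7 (14U), 10U left
rack 5: place S8 (13U), 11U left
rack 5: place S9 (4U), 7U left

5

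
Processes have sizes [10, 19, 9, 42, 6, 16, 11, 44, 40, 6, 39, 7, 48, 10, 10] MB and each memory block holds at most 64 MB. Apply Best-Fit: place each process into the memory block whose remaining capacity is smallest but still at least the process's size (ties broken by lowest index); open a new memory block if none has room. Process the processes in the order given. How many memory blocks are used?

6

Put 10 MB in memory block 1; 54 MB remain.
Put 19 MB in memory block 1; 35 MB remain.
Put 9 MB in memory block 1; 26 MB remain.
Put 42 MB in memory block 2; 22 MB remain.
Put 6 MB in memory block 2; 16 MB remain.
Put 16 MB in memory block 2; 0 MB remain.
Put 11 MB in memory block 1; 15 MB remain.
Put 44 MB in memory block 3; 20 MB remain.
Put 40 MB in memory block 4; 24 MB remain.
Put 6 MB in memory block 1; 9 MB remain.
Put 39 MB in memory block 5; 25 MB remain.
Put 7 MB in memory block 1; 2 MB remain.
Put 48 MB in memory block 6; 16 MB remain.
Put 10 MB in memory block 6; 6 MB remain.
Put 10 MB in memory block 3; 10 MB remain.
Final memory blocks: [10,19,9,11,6,7] [42,6,16] [44,10] [40] [39] [48,10].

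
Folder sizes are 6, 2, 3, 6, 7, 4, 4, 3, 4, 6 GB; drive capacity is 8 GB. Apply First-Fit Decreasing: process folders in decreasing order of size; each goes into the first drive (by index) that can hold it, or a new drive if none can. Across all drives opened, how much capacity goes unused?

11

Sorted descending: 7, 6, 6, 6, 4, 4, 4, 3, 3, 2.
Put 7 GB in drive 1; 1 GB remain.
Put 6 GB in drive 2; 2 GB remain.
Put 6 GB in drive 3; 2 GB remain.
Put 6 GB in drive 4; 2 GB remain.
Put 4 GB in drive 5; 4 GB remain.
Put 4 GB in drive 5; 0 GB remain.
Put 4 GB in drive 6; 4 GB remain.
Put 3 GB in drive 6; 1 GB remain.
Put 3 GB in drive 7; 5 GB remain.
Put 2 GB in drive 2; 0 GB remain.
7 drives × 8 GB = 56 GB; used 45 GB; unused 11 GB.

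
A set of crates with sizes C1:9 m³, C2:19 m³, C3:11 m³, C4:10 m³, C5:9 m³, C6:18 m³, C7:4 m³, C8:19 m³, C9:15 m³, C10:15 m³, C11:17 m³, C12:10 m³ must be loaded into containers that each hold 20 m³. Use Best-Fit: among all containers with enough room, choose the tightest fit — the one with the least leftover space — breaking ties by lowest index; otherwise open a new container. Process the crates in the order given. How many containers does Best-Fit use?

9

container 1: place C1 (9 m³), 11 m³ left
container 2: place C2 (19 m³), 1 m³ left
container 1: place C3 (11 m³), 0 m³ left
container 3: place C4 (10 m³), 10 m³ left
container 3: place C5 (9 m³), 1 m³ left
container 4: place C6 (18 m³), 2 m³ left
container 5: place C7 (4 m³), 16 m³ left
container 6: place C8 (19 m³), 1 m³ left
container 5: place C9 (15 m³), 1 m³ left
container 7: place C10 (15 m³), 5 m³ left
container 8: place C11 (17 m³), 3 m³ left
container 9: place C12 (10 m³), 10 m³ left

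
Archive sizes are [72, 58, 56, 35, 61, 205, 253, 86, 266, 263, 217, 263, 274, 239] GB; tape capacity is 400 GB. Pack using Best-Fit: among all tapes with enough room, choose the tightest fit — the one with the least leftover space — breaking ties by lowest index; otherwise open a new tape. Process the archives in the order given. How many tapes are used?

9

tape 1: place 72 GB, 328 GB left
tape 1: place 58 GB, 270 GB left
tape 1: place 56 GB, 214 GB left
tape 1: place 35 GB, 179 GB left
tape 1: place 61 GB, 118 GB left
tape 2: place 205 GB, 195 GB left
tape 3: place 253 GB, 147 GB left
tape 1: place 86 GB, 32 GB left
tape 4: place 266 GB, 134 GB left
tape 5: place 263 GB, 137 GB left
tape 6: place 217 GB, 183 GB left
tape 7: place 263 GB, 137 GB left
tape 8: place 274 GB, 126 GB left
tape 9: place 239 GB, 161 GB left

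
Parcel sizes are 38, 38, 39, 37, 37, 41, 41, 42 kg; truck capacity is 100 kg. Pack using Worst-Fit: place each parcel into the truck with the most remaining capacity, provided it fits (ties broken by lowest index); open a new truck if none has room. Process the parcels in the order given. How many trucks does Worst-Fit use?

4

truck 1: place 38 kg, 62 kg left
truck 1: place 38 kg, 24 kg left
truck 2: place 39 kg, 61 kg left
truck 2: place 37 kg, 24 kg left
truck 3: place 37 kg, 63 kg left
truck 3: place 41 kg, 22 kg left
truck 4: place 41 kg, 59 kg left
truck 4: place 42 kg, 17 kg left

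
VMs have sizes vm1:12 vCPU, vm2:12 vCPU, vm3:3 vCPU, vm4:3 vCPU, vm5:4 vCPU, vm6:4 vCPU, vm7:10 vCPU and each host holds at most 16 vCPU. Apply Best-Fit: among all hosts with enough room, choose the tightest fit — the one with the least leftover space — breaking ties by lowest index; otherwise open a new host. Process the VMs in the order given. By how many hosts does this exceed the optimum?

1

Best-Fit: [12,3] [12,3] [4,4] [10] → 4 hosts.
Total size 48 vCPU; any packing needs at least ⌈48/16⌉ = 3 hosts.
An optimal packing achieves that bound: [12,4] [12,4] [10,3,3] → 3 hosts.
Excess: 4 − 3 = 1.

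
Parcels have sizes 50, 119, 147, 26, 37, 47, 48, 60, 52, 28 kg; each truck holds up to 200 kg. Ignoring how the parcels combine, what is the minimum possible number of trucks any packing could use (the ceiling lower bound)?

4

Total size = 50 + 119 + 147 + 26 + 37 + 47 + 48 + 60 + 52 + 28 = 614 kg.
⌈614 / 200⌉ = 4.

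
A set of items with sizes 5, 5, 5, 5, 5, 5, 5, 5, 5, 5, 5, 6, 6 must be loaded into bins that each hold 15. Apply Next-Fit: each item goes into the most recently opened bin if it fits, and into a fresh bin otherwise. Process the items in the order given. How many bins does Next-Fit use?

5

bin 1: place 5, 10 left
bin 1: place 5, 5 left
bin 1: place 5, 0 left
bin 2: place 5, 10 left
bin 2: place 5, 5 left
bin 2: place 5, 0 left
bin 3: place 5, 10 left
bin 3: place 5, 5 left
bin 3: place 5, 0 left
bin 4: place 5, 10 left
bin 4: place 5, 5 left
bin 5: place 6, 9 left
bin 5: place 6, 3 left
Final bins: [5,5,5] [5,5,5] [5,5,5] [5,5] [6,6].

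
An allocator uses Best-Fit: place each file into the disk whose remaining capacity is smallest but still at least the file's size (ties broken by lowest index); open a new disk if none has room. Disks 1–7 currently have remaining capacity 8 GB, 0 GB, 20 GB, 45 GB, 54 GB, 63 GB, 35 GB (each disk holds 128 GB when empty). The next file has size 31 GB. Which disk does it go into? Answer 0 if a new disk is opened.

7

Disks with room: disk 4 (45 GB), disk 5 (54 GB), disk 6 (63 GB), disk 7 (35 GB).
Tightest fit is disk 7 with 35 GB free.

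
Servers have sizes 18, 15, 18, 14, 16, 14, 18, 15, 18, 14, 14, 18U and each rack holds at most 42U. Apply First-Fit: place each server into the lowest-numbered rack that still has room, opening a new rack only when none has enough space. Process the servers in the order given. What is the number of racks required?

6

18U → rack 1 (remaining 24U)
15U → rack 1 (remaining 9U)
18U → rack 2 (remaining 24U)
14U → rack 2 (remaining 10U)
16U → rack 3 (remaining 26U)
14U → rack 3 (remaining 12U)
18U → rack 4 (remaining 24U)
15U → rack 4 (remaining 9U)
18U → rack 5 (remaining 24U)
14U → rack 5 (remaining 10U)
14U → rack 6 (remaining 28U)
18U → rack 6 (remaining 10U)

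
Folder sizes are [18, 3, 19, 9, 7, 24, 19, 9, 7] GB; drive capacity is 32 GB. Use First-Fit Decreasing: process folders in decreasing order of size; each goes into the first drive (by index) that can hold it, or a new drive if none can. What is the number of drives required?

Sorted descending: 24, 19, 19, 18, 9, 9, 7, 7, 3.
Put 24 GB in drive 1; 8 GB remain.
Put 19 GB in drive 2; 13 GB remain.
Put 19 GB in drive 3; 13 GB remain.
Put 18 GB in drive 4; 14 GB remain.
Put 9 GB in drive 2; 4 GB remain.
Put 9 GB in drive 3; 4 GB remain.
Put 7 GB in drive 1; 1 GB remain.
Put 7 GB in drive 4; 7 GB remain.
Put 3 GB in drive 2; 1 GB remain.

4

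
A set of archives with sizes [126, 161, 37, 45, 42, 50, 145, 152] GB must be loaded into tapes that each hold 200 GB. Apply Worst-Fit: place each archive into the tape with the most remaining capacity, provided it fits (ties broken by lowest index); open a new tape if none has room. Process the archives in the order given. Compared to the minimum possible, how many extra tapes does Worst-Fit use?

1

Worst-Fit: [126,37] [161] [45,42,50] [145] [152] → 5 tapes.
Total size 758 GB; any packing needs at least ⌈758/200⌉ = 4 tapes.
An optimal packing achieves that bound: [161,37] [152,45] [145,50] [126,42] → 4 tapes.
Excess: 5 − 4 = 1.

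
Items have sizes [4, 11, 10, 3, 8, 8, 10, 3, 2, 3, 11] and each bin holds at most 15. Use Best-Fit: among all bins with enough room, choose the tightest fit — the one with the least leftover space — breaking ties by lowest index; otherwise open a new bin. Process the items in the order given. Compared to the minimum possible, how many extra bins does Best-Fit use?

0

Best-Fit: [4,11] [10,3,2] [8,3] [8] [10,3] [11] → 6 bins.
6 items exceed 7.5 (half the capacity), and no two of those can share a bin, so at least 6 bins are needed.
So 6 is already optimal.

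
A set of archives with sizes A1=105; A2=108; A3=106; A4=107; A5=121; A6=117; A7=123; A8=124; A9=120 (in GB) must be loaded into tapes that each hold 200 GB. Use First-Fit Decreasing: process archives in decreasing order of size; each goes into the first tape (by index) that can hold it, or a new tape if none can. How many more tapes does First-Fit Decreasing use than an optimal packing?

First-Fit Decreasing: [124] [123] [121] [120] [117] [108] [107] [106] [105] → 9 tapes.
9 archives exceed 100 GB (half the capacity), and no two of those can share a tape, so at least 9 tapes are needed.
So 9 is already optimal.

0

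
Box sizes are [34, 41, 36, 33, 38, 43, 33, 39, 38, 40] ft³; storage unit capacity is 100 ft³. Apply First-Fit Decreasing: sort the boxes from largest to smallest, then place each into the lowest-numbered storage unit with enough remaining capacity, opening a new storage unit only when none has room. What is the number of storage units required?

Sorted descending: 43, 41, 40, 39, 38, 38, 36, 34, 33, 33.
storage unit 1: place 43 ft³, 57 ft³ left
storage unit 1: place 41 ft³, 16 ft³ left
storage unit 2: place 40 ft³, 60 ft³ left
storage unit 2: place 39 ft³, 21 ft³ left
storage unit 3: place 38 ft³, 62 ft³ left
storage unit 3: place 38 ft³, 24 ft³ left
storage unit 4: place 36 ft³, 64 ft³ left
storage unit 4: place 34 ft³, 30 ft³ left
storage unit 5: place 33 ft³, 67 ft³ left
storage unit 5: place 33 ft³, 34 ft³ left

5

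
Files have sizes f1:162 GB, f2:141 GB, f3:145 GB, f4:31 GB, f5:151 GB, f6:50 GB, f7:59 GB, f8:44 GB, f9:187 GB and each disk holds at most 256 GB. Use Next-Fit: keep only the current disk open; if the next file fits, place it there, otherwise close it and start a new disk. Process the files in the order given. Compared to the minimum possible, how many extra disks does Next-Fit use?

1

Next-Fit: [162] [141] [145,31] [151,50] [59,44] [187] → 6 disks.
5 files exceed 128 GB (half the capacity), and no two of those can share a disk, so at least 5 disks are needed.
An optimal packing achieves that bound: [187,59] [162,50,44] [151,31] [145] [141] → 5 disks.
Excess: 6 − 5 = 1.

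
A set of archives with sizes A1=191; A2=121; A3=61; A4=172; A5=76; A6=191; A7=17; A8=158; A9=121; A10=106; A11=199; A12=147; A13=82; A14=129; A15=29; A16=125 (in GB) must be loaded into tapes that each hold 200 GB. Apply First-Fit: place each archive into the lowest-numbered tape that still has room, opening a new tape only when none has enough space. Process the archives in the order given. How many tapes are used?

A1 (191 GB) → tape 1 (remaining 9 GB)
A2 (121 GB) → tape 2 (remaining 79 GB)
A3 (61 GB) → tape 2 (remaining 18 GB)
A4 (172 GB) → tape 3 (remaining 28 GB)
A5 (76 GB) → tape 4 (remaining 124 GB)
A6 (191 GB) → tape 5 (remaining 9 GB)
A7 (17 GB) → tape 2 (remaining 1 GB)
A8 (158 GB) → tape 6 (remaining 42 GB)
A9 (121 GB) → tape 4 (remaining 3 GB)
A10 (106 GB) → tape 7 (remaining 94 GB)
A11 (199 GB) → tape 8 (remaining 1 GB)
A12 (147 GB) → tape 9 (remaining 53 GB)
A13 (82 GB) → tape 7 (remaining 12 GB)
A14 (129 GB) → tape 10 (remaining 71 GB)
A15 (29 GB) → tape 6 (remaining 13 GB)
A16 (125 GB) → tape 11 (remaining 75 GB)
Final tapes: [191] [121,61,17] [172] [76,121] [191] [158,29] [106,82] [199] [147] [129] [125].

11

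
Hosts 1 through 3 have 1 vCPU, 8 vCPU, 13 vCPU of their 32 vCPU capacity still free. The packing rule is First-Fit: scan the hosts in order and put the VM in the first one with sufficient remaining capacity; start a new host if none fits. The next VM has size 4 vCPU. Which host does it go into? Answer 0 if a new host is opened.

2

Hosts with room: host 2 (8 vCPU), host 3 (13 vCPU).
The first with room is host 2.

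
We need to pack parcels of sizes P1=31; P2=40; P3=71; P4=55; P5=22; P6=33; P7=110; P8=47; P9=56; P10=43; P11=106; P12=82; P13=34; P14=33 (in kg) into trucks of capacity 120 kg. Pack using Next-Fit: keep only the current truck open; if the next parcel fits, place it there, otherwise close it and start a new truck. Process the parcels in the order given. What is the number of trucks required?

truck 1: place P1 (31 kg), 89 kg left
truck 1: place P2 (40 kg), 49 kg left
truck 2: place P3 (71 kg), 49 kg left
truck 3: place P4 (55 kg), 65 kg left
truck 3: place P5 (22 kg), 43 kg left
truck 3: place P6 (33 kg), 10 kg left
truck 4: place P7 (110 kg), 10 kg left
truck 5: place P8 (47 kg), 73 kg left
truck 5: place P9 (56 kg), 17 kg left
truck 6: place P10 (43 kg), 77 kg left
truck 7: place P11 (106 kg), 14 kg left
truck 8: place P12 (82 kg), 38 kg left
truck 8: place P13 (34 kg), 4 kg left
truck 9: place P14 (33 kg), 87 kg left
Final trucks: [31,40] [71] [55,22,33] [110] [47,56] [43] [106] [82,34] [33].

9 trucks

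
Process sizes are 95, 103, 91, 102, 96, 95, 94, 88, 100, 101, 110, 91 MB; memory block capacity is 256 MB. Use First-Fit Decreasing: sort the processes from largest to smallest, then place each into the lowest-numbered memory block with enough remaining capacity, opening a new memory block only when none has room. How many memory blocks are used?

6 memory blocks

Sorted descending: 110, 103, 102, 101, 100, 96, 95, 95, 94, 91, 91, 88.
Put 110 MB in memory block 1; 146 MB remain.
Put 103 MB in memory block 1; 43 MB remain.
Put 102 MB in memory block 2; 154 MB remain.
Put 101 MB in memory block 2; 53 MB remain.
Put 100 MB in memory block 3; 156 MB remain.
Put 96 MB in memory block 3; 60 MB remain.
Put 95 MB in memory block 4; 161 MB remain.
Put 95 MB in memory block 4; 66 MB remain.
Put 94 MB in memory block 5; 162 MB remain.
Put 91 MB in memory block 5; 71 MB remain.
Put 91 MB in memory block 6; 165 MB remain.
Put 88 MB in memory block 6; 77 MB remain.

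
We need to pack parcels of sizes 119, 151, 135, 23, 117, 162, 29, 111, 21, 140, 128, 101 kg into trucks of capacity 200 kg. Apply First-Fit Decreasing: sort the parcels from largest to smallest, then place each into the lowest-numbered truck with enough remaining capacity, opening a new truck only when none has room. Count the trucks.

Sorted descending: 162, 151, 140, 135, 128, 119, 117, 111, 101, 29, 23, 21.
truck 1: place 162 kg, 38 kg left
truck 2: place 151 kg, 49 kg left
truck 3: place 140 kg, 60 kg left
truck 4: place 135 kg, 65 kg left
truck 5: place 128 kg, 72 kg left
truck 6: place 119 kg, 81 kg left
truck 7: place 117 kg, 83 kg left
truck 8: place 111 kg, 89 kg left
truck 9: place 101 kg, 99 kg left
truck 1: place 29 kg, 9 kg left
truck 2: place 23 kg, 26 kg left
truck 2: place 21 kg, 5 kg left
Final trucks: [162,29] [151,23,21] [140] [135] [128] [119] [117] [111] [101].

9 trucks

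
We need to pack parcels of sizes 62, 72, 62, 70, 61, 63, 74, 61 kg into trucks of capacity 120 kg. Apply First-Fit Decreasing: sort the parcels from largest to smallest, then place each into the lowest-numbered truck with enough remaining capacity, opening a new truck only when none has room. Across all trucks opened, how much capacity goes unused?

Sorted descending: 74, 72, 70, 63, 62, 62, 61, 61.
truck 1: place 74 kg, 46 kg left
truck 2: place 72 kg, 48 kg left
truck 3: place 70 kg, 50 kg left
truck 4: place 63 kg, 57 kg left
truck 5: place 62 kg, 58 kg left
truck 6: place 62 kg, 58 kg left
truck 7: place 61 kg, 59 kg left
truck 8: place 61 kg, 59 kg left
8 trucks × 120 kg = 960 kg; used 525 kg; unused 435 kg.

435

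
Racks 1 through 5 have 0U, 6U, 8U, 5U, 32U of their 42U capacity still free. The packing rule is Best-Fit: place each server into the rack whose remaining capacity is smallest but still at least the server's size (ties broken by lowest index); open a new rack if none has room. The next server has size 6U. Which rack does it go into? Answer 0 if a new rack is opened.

2

Racks with room: rack 2 (6U), rack 3 (8U), rack 5 (32U).
Tightest fit is rack 2 with 6U free.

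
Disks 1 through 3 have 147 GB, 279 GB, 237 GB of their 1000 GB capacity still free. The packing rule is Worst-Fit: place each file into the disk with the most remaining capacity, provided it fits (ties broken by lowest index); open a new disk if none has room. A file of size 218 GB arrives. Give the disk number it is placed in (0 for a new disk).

Disks with room: disk 2 (279 GB), disk 3 (237 GB).
Most room is disk 2 with 279 GB free.

2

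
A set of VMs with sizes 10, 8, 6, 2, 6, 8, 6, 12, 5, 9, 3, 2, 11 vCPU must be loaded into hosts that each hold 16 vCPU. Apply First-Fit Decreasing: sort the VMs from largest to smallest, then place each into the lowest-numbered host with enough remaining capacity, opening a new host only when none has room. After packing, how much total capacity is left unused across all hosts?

Sorted descending: 12, 11, 10, 9, 8, 8, 6, 6, 6, 5, 3, 2, 2.
Put 12 vCPU in host 1; 4 vCPU remain.
Put 11 vCPU in host 2; 5 vCPU remain.
Put 10 vCPU in host 3; 6 vCPU remain.
Put 9 vCPU in host 4; 7 vCPU remain.
Put 8 vCPU in host 5; 8 vCPU remain.
Put 8 vCPU in host 5; 0 vCPU remain.
Put 6 vCPU in host 3; 0 vCPU remain.
Put 6 vCPU in host 4; 1 vCPU remain.
Put 6 vCPU in host 6; 10 vCPU remain.
Put 5 vCPU in host 2; 0 vCPU remain.
Put 3 vCPU in host 1; 1 vCPU remain.
Put 2 vCPU in host 6; 8 vCPU remain.
Put 2 vCPU in host 6; 6 vCPU remain.
6 hosts × 16 vCPU = 96 vCPU; used 88 vCPU; unused 8 vCPU.

8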